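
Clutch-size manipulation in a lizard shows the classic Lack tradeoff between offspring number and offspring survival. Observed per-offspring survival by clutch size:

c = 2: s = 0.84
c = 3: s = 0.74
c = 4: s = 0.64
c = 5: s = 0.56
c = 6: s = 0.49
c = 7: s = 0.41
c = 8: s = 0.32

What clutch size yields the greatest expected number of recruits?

Expected recruits = c × s(c):
  c=2: 2 × 0.84 = 1.680
  c=3: 3 × 0.74 = 2.220
  c=4: 4 × 0.64 = 2.560
  c=5: 5 × 0.56 = 2.800
  c=6: 6 × 0.49 = 2.940
  c=7: 7 × 0.41 = 2.870
  c=8: 8 × 0.32 = 2.560
Maximum at c = 6 (2.940 recruits).

6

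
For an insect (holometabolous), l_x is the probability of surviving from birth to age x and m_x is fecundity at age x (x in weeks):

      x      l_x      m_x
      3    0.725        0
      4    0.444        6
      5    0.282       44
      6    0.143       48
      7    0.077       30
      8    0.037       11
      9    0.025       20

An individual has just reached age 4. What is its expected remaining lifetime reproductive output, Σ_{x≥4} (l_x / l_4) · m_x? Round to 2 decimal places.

l_4 = 0.444. Conditional survival from age 4 to x is l_x / l_4.
  x=4: (0.444/0.444) × 6 = 6.0000
  x=5: (0.282/0.444) × 44 = 27.9459
  x=6: (0.143/0.444) × 48 = 15.4595
  x=7: (0.077/0.444) × 30 = 5.2027
  x=8: (0.037/0.444) × 11 = 0.9167
  x=9: (0.025/0.444) × 20 = 1.1261
Sum = 6.0000 + 27.9459 + 15.4595 + 5.2027 + 0.9167 + 1.1261 = 56.6509

56.65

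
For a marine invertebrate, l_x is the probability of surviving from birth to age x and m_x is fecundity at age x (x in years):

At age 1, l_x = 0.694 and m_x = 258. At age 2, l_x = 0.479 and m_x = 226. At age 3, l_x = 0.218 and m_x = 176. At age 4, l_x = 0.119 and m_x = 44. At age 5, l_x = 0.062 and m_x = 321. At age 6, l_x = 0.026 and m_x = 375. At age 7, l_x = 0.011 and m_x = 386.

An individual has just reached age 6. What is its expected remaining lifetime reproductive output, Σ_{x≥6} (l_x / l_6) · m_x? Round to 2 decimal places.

l_6 = 0.026. Conditional survival from age 6 to x is l_x / l_6.
  x=6: (0.026/0.026) × 375 = 375.0000
  x=7: (0.011/0.026) × 386 = 163.3077
Sum = 375.0000 + 163.3077 = 538.3077

538.31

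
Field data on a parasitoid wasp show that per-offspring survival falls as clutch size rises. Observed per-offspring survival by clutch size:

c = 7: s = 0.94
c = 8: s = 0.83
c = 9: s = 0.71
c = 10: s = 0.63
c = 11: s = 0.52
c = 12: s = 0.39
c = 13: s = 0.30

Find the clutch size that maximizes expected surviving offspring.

Expected surviving offspring = c × s(c):
  c=7: 7 × 0.94 = 6.580
  c=8: 8 × 0.83 = 6.640
  c=9: 9 × 0.71 = 6.390
  c=10: 10 × 0.63 = 6.300
  c=11: 11 × 0.52 = 5.720
  c=12: 12 × 0.39 = 4.680
  c=13: 13 × 0.30 = 3.900
Maximum at c = 8 (6.640 surviving offspring).

8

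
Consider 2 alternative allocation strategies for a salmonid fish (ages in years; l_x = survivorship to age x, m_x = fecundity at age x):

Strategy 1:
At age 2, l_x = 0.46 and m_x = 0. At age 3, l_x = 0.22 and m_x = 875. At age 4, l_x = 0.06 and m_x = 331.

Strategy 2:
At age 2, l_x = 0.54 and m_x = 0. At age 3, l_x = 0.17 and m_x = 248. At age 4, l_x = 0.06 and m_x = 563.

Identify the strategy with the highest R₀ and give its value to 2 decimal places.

212.36

Strategy 1: R₀ = 0.46×0 + 0.22×875 + 0.06×331 = 212.3600
Strategy 2: R₀ = 0.54×0 + 0.17×248 + 0.06×563 = 75.9400
Highest R₀: strategy 1 with 212.3600.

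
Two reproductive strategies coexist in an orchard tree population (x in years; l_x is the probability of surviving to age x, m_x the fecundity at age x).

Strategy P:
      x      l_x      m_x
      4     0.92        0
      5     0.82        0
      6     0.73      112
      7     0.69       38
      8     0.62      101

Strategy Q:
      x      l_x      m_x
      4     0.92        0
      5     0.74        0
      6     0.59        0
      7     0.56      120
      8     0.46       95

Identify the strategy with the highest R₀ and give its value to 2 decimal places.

170.60

Strategy P: R₀ = 0.92×0 + 0.82×0 + 0.73×112 + 0.69×38 + 0.62×101 = 170.6000
Strategy Q: R₀ = 0.92×0 + 0.74×0 + 0.59×0 + 0.56×120 + 0.46×95 = 110.9000
Highest R₀: strategy P with 170.6000.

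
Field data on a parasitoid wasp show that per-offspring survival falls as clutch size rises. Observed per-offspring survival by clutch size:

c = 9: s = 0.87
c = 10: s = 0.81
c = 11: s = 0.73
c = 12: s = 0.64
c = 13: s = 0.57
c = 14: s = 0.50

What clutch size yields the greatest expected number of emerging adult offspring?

Expected emerging adult offspring = c × s(c):
  c=9: 9 × 0.87 = 7.830
  c=10: 10 × 0.81 = 8.100
  c=11: 11 × 0.73 = 8.030
  c=12: 12 × 0.64 = 7.680
  c=13: 13 × 0.57 = 7.410
  c=14: 14 × 0.50 = 7.000
Maximum at c = 10 (8.100 emerging adult offspring).

10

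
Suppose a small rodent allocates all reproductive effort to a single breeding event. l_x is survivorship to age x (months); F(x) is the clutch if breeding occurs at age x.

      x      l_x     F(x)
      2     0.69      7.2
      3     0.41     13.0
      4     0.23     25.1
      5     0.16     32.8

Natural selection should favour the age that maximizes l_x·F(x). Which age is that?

4

Expected offspring if breeding at age x = l_x × F(x):
  age 2: 0.69 × 7.2 = 4.968
  age 3: 0.41 × 13.0 = 5.330
  age 4: 0.23 × 25.1 = 5.773
  age 5: 0.16 × 32.8 = 5.248
Maximum at age 4 (5.773).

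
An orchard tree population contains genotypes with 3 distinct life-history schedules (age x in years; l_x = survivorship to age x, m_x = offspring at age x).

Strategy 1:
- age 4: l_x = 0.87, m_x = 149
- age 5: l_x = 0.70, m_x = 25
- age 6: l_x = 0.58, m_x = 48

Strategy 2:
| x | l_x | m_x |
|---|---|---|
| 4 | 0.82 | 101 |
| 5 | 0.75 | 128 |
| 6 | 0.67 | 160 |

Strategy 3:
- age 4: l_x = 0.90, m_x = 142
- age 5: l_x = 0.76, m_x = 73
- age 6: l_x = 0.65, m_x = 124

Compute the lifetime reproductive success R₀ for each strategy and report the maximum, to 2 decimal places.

286.02

Strategy 1: R₀ = 0.87×149 + 0.70×25 + 0.58×48 = 174.9700
Strategy 2: R₀ = 0.82×101 + 0.75×128 + 0.67×160 = 286.0200
Strategy 3: R₀ = 0.90×142 + 0.76×73 + 0.65×124 = 263.8800
Highest R₀: strategy 2 with 286.0200.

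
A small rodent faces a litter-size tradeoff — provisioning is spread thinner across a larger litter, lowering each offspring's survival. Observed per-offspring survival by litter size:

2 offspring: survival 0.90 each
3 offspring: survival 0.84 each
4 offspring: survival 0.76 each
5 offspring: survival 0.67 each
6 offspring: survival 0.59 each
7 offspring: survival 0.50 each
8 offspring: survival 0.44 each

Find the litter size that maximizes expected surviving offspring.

Expected surviving offspring = c × s(c):
  c=2: 2 × 0.90 = 1.800
  c=3: 3 × 0.84 = 2.520
  c=4: 4 × 0.76 = 3.040
  c=5: 5 × 0.67 = 3.350
  c=6: 6 × 0.59 = 3.540
  c=7: 7 × 0.50 = 3.500
  c=8: 8 × 0.44 = 3.520
Maximum at c = 6 (3.540 surviving offspring).

6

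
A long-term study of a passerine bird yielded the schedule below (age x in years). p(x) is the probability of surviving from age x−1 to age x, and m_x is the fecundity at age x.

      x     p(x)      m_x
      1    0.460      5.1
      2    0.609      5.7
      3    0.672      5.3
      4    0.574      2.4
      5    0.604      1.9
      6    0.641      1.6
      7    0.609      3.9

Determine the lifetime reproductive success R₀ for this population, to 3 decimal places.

Survivorship from birth: l_x = p_1·p_2·…·p_x.
  l_1 = 0.46000
  l_2 = 0.28014
  l_3 = 0.18825
  l_4 = 0.10806
  l_5 = 0.06527
  l_6 = 0.04184
  l_7 = 0.02548
R₀ = Σ l_x m_x:
  age 1: 0.46000 × 5.1 = 2.3460
  age 2: 0.28014 × 5.7 = 1.5968
  age 3: 0.18825 × 5.3 = 0.9977
  age 4: 0.10806 × 2.4 = 0.2593
  age 5: 0.06527 × 1.9 = 0.1240
  age 6: 0.04184 × 1.6 = 0.0669
  age 7: 0.02548 × 3.9 = 0.0994
R₀ = 2.3460 + 1.5968 + 0.9977 + 0.2593 + 0.1240 + 0.0669 + 0.0994 = 5.4902

5.490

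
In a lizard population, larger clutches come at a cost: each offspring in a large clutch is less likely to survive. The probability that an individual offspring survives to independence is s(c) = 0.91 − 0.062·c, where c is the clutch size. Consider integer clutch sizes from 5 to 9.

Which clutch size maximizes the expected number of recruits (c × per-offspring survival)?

7

Expected recruits = c × s(c):
  c=5: 5 × 0.600 = 3.000
  c=6: 6 × 0.538 = 3.228
  c=7: 7 × 0.476 = 3.332
  c=8: 8 × 0.414 = 3.312
  c=9: 9 × 0.352 = 3.168
Maximum at c = 7 (3.332 recruits).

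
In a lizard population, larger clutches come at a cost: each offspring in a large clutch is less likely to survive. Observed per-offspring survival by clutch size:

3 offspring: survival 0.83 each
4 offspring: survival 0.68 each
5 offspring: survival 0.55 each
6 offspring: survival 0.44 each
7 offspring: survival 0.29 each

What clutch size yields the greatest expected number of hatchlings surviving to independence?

Expected hatchlings surviving to independence = c × s(c):
  c=3: 3 × 0.83 = 2.490
  c=4: 4 × 0.68 = 2.720
  c=5: 5 × 0.55 = 2.750
  c=6: 6 × 0.44 = 2.640
  c=7: 7 × 0.29 = 2.030
Maximum at c = 5 (2.750 hatchlings surviving to independence).

5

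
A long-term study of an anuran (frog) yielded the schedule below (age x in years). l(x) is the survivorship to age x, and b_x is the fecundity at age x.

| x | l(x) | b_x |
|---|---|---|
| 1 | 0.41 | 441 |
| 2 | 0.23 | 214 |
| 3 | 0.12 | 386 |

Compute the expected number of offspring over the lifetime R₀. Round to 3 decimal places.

276.350

R₀ = Σ l(x) b_x:
  age 1: 0.41 × 441 = 180.8100
  age 2: 0.23 × 214 = 49.2200
  age 3: 0.12 × 386 = 46.3200
R₀ = 180.8100 + 49.2200 + 46.3200 = 276.3500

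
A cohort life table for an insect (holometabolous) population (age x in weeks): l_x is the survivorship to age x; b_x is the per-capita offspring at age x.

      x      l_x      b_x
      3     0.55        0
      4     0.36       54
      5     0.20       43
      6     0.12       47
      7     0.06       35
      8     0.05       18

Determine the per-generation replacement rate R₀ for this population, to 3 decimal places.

36.680

R₀ = Σ l_x b_x:
  age 3: 0.55 × 0 = 0.0000
  age 4: 0.36 × 54 = 19.4400
  age 5: 0.20 × 43 = 8.6000
  age 6: 0.12 × 47 = 5.6400
  age 7: 0.06 × 35 = 2.1000
  age 8: 0.05 × 18 = 0.9000
R₀ = 0.0000 + 19.4400 + 8.6000 + 5.6400 + 2.1000 + 0.9000 = 36.6800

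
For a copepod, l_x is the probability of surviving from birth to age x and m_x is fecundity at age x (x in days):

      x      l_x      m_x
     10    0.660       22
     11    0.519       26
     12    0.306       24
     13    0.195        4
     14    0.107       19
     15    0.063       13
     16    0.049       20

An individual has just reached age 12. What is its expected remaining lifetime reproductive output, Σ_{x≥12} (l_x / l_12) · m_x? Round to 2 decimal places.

39.07

l_12 = 0.306. Conditional survival from age 12 to x is l_x / l_12.
  x=12: (0.306/0.306) × 24 = 24.0000
  x=13: (0.195/0.306) × 4 = 2.5490
  x=14: (0.107/0.306) × 19 = 6.6438
  x=15: (0.063/0.306) × 13 = 2.6765
  x=16: (0.049/0.306) × 20 = 3.2026
Sum = 24.0000 + 2.5490 + 6.6438 + 2.6765 + 3.2026 = 39.0719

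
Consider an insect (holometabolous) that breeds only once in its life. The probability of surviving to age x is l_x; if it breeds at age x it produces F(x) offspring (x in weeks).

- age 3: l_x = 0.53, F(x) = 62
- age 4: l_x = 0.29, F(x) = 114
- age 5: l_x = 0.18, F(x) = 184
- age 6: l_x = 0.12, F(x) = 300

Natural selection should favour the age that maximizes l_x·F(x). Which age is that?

Expected offspring if breeding at age x = l_x × F(x):
  age 3: 0.53 × 62 = 32.860
  age 4: 0.29 × 114 = 33.060
  age 5: 0.18 × 184 = 33.120
  age 6: 0.12 × 300 = 36.000
Maximum at age 6 (36.000).

6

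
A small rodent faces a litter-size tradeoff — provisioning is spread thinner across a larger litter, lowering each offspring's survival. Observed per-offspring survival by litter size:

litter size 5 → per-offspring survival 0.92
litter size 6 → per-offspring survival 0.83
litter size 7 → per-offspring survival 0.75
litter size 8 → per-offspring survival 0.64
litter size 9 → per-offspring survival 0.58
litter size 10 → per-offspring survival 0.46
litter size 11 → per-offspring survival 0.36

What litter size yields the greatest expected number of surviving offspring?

Expected surviving offspring = c × s(c):
  c=5: 5 × 0.92 = 4.600
  c=6: 6 × 0.83 = 4.980
  c=7: 7 × 0.75 = 5.250
  c=8: 8 × 0.64 = 5.120
  c=9: 9 × 0.58 = 5.220
  c=10: 10 × 0.46 = 4.600
  c=11: 11 × 0.36 = 3.960
Maximum at c = 7 (5.250 surviving offspring).

7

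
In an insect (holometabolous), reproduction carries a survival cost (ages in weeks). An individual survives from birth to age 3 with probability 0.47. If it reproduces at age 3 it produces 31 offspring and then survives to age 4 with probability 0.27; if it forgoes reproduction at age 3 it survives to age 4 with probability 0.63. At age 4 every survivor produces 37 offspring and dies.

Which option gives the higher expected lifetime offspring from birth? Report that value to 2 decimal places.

breed at age 3: R₀ = 0.47 × (31 + 0.27 × 37) = 0.47 × 40.9900 = 19.2653
delay to age 4: R₀ = 0.47 × (0.63 × 37) = 0.47 × 23.3100 = 10.9557
Higher: breed at age 3 (19.2653).

19.27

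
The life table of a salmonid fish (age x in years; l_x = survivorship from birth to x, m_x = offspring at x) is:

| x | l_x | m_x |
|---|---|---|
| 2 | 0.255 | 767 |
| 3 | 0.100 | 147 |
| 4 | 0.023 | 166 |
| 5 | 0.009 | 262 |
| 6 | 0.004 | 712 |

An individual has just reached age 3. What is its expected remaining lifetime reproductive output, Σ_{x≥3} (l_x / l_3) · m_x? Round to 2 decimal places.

l_3 = 0.100. Conditional survival from age 3 to x is l_x / l_3.
  x=3: (0.100/0.100) × 147 = 147.0000
  x=4: (0.023/0.100) × 166 = 38.1800
  x=5: (0.009/0.100) × 262 = 23.5800
  x=6: (0.004/0.100) × 712 = 28.4800
Sum = 147.0000 + 38.1800 + 23.5800 + 28.4800 = 237.2400

237.24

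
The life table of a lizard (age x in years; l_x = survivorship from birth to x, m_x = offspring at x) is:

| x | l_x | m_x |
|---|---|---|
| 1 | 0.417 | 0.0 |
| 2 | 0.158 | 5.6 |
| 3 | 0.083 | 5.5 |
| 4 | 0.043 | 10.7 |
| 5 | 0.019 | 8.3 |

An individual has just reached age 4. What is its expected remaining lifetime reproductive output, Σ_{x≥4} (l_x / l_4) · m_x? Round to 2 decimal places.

l_4 = 0.043. Conditional survival from age 4 to x is l_x / l_4.
  x=4: (0.043/0.043) × 10.7 = 10.7000
  x=5: (0.019/0.043) × 8.3 = 3.6674
Sum = 10.7000 + 3.6674 = 14.3674

14.37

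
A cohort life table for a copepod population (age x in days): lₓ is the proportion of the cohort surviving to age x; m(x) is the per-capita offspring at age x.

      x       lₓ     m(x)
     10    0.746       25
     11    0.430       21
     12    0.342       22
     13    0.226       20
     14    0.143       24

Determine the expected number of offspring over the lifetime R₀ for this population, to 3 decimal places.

43.156

R₀ = Σ lₓ m(x):
  age 10: 0.746 × 25 = 18.6500
  age 11: 0.430 × 21 = 9.0300
  age 12: 0.342 × 22 = 7.5240
  age 13: 0.226 × 20 = 4.5200
  age 14: 0.143 × 24 = 3.4320
R₀ = 18.6500 + 9.0300 + 7.5240 + 4.5200 + 3.4320 = 43.1560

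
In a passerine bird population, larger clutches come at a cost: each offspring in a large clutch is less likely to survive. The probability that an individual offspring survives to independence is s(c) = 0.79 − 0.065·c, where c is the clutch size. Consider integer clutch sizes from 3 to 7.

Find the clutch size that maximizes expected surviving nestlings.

6

Expected surviving nestlings = c × s(c):
  c=3: 3 × 0.595 = 1.785
  c=4: 4 × 0.530 = 2.120
  c=5: 5 × 0.465 = 2.325
  c=6: 6 × 0.400 = 2.400
  c=7: 7 × 0.335 = 2.345
Maximum at c = 6 (2.400 surviving nestlings).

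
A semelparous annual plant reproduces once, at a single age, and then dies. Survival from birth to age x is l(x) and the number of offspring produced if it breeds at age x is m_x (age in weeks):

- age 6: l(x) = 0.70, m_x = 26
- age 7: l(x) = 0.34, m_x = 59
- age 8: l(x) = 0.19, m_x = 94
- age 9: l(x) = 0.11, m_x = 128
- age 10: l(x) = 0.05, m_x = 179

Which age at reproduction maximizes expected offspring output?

7

Expected offspring if breeding at age x = l(x) × m_x:
  age 6: 0.70 × 26 = 18.200
  age 7: 0.34 × 59 = 20.060
  age 8: 0.19 × 94 = 17.860
  age 9: 0.11 × 128 = 14.080
  age 10: 0.05 × 179 = 8.950
Maximum at age 7 (20.060).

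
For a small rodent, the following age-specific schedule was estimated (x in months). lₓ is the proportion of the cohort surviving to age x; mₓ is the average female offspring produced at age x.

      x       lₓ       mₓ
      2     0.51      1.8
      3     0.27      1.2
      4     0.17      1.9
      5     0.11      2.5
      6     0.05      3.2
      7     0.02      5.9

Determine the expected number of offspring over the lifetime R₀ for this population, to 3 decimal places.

R₀ = Σ lₓ mₓ:
  age 2: 0.51 × 1.8 = 0.9180
  age 3: 0.27 × 1.2 = 0.3240
  age 4: 0.17 × 1.9 = 0.3230
  age 5: 0.11 × 2.5 = 0.2750
  age 6: 0.05 × 3.2 = 0.1600
  age 7: 0.02 × 5.9 = 0.1180
R₀ = 0.9180 + 0.3240 + 0.3230 + 0.2750 + 0.1600 + 0.1180 = 2.1180

2.118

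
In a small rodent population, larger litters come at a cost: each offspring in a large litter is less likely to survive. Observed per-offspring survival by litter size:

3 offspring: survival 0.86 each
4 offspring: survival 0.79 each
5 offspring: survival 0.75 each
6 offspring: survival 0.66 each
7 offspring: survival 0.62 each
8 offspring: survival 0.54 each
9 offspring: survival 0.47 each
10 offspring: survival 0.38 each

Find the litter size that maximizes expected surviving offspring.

Expected surviving offspring = c × s(c):
  c=3: 3 × 0.86 = 2.580
  c=4: 4 × 0.79 = 3.160
  c=5: 5 × 0.75 = 3.750
  c=6: 6 × 0.66 = 3.960
  c=7: 7 × 0.62 = 4.340
  c=8: 8 × 0.54 = 4.320
  c=9: 9 × 0.47 = 4.230
  c=10: 10 × 0.38 = 3.800
Maximum at c = 7 (4.340 surviving offspring).

7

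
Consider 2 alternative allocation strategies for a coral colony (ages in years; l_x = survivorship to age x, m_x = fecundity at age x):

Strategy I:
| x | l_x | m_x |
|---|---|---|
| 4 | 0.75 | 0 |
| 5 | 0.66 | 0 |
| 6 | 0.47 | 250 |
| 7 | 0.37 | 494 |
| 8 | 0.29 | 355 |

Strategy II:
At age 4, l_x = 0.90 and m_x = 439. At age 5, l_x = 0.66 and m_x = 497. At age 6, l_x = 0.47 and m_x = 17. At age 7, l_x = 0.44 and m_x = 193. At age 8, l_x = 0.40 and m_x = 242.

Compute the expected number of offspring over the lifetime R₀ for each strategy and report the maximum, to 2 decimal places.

912.83

Strategy I: R₀ = 0.75×0 + 0.66×0 + 0.47×250 + 0.37×494 + 0.29×355 = 403.2300
Strategy II: R₀ = 0.90×439 + 0.66×497 + 0.47×17 + 0.44×193 + 0.40×242 = 912.8300
Highest R₀: strategy II with 912.8300.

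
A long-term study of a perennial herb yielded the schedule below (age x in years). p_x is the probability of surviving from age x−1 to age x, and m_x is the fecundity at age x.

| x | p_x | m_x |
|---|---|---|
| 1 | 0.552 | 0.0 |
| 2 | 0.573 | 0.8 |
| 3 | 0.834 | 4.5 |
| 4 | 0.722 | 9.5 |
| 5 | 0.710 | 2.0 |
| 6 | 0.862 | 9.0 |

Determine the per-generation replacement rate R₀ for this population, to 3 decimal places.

4.569

Survivorship from birth: l_x = p_1·p_2·…·p_x.
  l_1 = 0.55200
  l_2 = 0.31630
  l_3 = 0.26379
  l_4 = 0.19046
  l_5 = 0.13522
  l_6 = 0.11656
R₀ = Σ l_x m_x:
  age 1: 0.55200 × 0.0 = 0.0000
  age 2: 0.31630 × 0.8 = 0.2530
  age 3: 0.26379 × 4.5 = 1.1871
  age 4: 0.19046 × 9.5 = 1.8094
  age 5: 0.13522 × 2.0 = 0.2704
  age 6: 0.11656 × 9.0 = 1.0490
R₀ = 0.0000 + 0.2530 + 1.1871 + 1.8094 + 0.2704 + 1.0490 = 4.5689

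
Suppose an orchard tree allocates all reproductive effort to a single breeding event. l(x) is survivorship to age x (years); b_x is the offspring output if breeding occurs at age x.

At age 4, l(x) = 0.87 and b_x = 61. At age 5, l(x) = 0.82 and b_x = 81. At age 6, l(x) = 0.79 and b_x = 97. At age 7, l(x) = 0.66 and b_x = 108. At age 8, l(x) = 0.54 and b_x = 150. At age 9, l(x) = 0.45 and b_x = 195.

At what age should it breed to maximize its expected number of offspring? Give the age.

Expected offspring if breeding at age x = l(x) × b_x:
  age 4: 0.87 × 61 = 53.070
  age 5: 0.82 × 81 = 66.420
  age 6: 0.79 × 97 = 76.630
  age 7: 0.66 × 108 = 71.280
  age 8: 0.54 × 150 = 81.000
  age 9: 0.45 × 195 = 87.750
Maximum at age 9 (87.750).

9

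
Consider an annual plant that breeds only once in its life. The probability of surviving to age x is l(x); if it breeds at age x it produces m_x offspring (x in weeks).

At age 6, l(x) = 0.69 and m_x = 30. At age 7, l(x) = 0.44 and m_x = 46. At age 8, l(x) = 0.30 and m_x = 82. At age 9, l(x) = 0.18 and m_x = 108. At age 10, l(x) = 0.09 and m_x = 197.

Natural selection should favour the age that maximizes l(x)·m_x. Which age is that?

8

Expected offspring if breeding at age x = l(x) × m_x:
  age 6: 0.69 × 30 = 20.700
  age 7: 0.44 × 46 = 20.240
  age 8: 0.30 × 82 = 24.600
  age 9: 0.18 × 108 = 19.440
  age 10: 0.09 × 197 = 17.730
Maximum at age 8 (24.600).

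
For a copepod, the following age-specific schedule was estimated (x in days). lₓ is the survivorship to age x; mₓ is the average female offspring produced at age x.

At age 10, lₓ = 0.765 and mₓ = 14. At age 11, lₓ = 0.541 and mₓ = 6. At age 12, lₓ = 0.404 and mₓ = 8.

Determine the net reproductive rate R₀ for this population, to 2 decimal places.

17.19

R₀ = Σ lₓ mₓ:
  age 10: 0.765 × 14 = 10.7100
  age 11: 0.541 × 6 = 3.2460
  age 12: 0.404 × 8 = 3.2320
R₀ = 10.7100 + 3.2460 + 3.2320 = 17.1880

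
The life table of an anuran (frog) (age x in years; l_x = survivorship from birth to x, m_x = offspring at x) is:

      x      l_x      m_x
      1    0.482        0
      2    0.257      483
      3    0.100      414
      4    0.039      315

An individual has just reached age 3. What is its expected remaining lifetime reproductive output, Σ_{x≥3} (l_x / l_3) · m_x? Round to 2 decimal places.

536.85

l_3 = 0.100. Conditional survival from age 3 to x is l_x / l_3.
  x=3: (0.100/0.100) × 414 = 414.0000
  x=4: (0.039/0.100) × 315 = 122.8500
Sum = 414.0000 + 122.8500 = 536.8500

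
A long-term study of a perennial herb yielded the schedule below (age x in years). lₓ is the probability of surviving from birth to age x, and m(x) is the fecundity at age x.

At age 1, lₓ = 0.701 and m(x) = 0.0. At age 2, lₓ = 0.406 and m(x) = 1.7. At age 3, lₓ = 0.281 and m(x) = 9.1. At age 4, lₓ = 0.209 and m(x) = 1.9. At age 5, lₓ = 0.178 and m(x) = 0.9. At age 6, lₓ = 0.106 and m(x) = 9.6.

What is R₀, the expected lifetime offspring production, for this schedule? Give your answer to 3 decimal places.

R₀ = Σ lₓ m(x):
  age 1: 0.701 × 0.0 = 0.0000
  age 2: 0.406 × 1.7 = 0.6902
  age 3: 0.281 × 9.1 = 2.5571
  age 4: 0.209 × 1.9 = 0.3971
  age 5: 0.178 × 0.9 = 0.1602
  age 6: 0.106 × 9.6 = 1.0176
R₀ = 0.0000 + 0.6902 + 2.5571 + 0.3971 + 0.1602 + 1.0176 = 4.8222

4.822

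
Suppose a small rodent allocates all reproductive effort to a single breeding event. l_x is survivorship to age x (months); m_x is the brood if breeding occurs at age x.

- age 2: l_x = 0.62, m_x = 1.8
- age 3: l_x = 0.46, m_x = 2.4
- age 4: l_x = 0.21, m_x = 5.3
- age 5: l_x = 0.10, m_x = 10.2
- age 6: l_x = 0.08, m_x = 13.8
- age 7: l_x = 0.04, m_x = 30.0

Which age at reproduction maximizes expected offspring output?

7

Expected offspring if breeding at age x = l_x × m_x:
  age 2: 0.62 × 1.8 = 1.116
  age 3: 0.46 × 2.4 = 1.104
  age 4: 0.21 × 5.3 = 1.113
  age 5: 0.10 × 10.2 = 1.020
  age 6: 0.08 × 13.8 = 1.104
  age 7: 0.04 × 30.0 = 1.200
Maximum at age 7 (1.200).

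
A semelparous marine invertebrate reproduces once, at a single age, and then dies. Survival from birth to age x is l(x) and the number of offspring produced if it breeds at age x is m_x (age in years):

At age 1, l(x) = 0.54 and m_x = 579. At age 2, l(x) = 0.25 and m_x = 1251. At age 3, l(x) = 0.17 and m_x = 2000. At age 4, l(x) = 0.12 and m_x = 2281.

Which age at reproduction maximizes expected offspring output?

3

Expected offspring if breeding at age x = l(x) × m_x:
  age 1: 0.54 × 579 = 312.660
  age 2: 0.25 × 1251 = 312.750
  age 3: 0.17 × 2000 = 340.000
  age 4: 0.12 × 2281 = 273.720
Maximum at age 3 (340.000).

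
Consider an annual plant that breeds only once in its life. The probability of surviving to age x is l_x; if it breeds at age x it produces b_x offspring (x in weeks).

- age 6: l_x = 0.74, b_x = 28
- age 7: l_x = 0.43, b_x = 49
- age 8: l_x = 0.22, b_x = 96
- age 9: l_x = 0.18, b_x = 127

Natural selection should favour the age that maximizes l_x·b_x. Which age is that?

Expected offspring if breeding at age x = l_x × b_x:
  age 6: 0.74 × 28 = 20.720
  age 7: 0.43 × 49 = 21.070
  age 8: 0.22 × 96 = 21.120
  age 9: 0.18 × 127 = 22.860
Maximum at age 9 (22.860).

9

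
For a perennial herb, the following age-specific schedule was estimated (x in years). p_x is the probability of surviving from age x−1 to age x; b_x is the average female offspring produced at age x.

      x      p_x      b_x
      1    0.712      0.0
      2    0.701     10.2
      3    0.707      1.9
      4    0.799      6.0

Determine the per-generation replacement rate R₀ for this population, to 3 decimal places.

Survivorship from birth: l_x = p_1·p_2·…·p_x.
  l_1 = 0.71200
  l_2 = 0.49911
  l_3 = 0.35287
  l_4 = 0.28194
R₀ = Σ l_x b_x:
  age 1: 0.71200 × 0.0 = 0.0000
  age 2: 0.49911 × 10.2 = 5.0909
  age 3: 0.35287 × 1.9 = 0.6705
  age 4: 0.28194 × 6.0 = 1.6916
R₀ = 0.0000 + 5.0909 + 0.6705 + 1.6916 = 7.4530

7.453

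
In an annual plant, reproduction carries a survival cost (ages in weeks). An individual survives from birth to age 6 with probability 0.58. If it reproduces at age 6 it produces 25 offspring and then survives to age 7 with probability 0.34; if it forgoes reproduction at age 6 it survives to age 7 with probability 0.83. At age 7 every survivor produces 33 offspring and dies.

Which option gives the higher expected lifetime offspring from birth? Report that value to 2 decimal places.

breed at age 6: R₀ = 0.58 × (25 + 0.34 × 33) = 0.58 × 36.2200 = 21.0076
delay to age 7: R₀ = 0.58 × (0.83 × 33) = 0.58 × 27.3900 = 15.8862
Higher: breed at age 6 (21.0076).

21.01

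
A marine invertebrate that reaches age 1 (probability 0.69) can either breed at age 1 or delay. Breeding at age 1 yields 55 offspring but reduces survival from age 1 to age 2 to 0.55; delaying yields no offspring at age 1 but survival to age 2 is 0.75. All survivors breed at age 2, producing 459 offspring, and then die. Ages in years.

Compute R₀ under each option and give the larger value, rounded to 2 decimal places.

237.53

breed at age 1: R₀ = 0.69 × (55 + 0.55 × 459) = 0.69 × 307.4500 = 212.1405
delay to age 2: R₀ = 0.69 × (0.75 × 459) = 0.69 × 344.2500 = 237.5325
Higher: delay to age 2 (237.5325).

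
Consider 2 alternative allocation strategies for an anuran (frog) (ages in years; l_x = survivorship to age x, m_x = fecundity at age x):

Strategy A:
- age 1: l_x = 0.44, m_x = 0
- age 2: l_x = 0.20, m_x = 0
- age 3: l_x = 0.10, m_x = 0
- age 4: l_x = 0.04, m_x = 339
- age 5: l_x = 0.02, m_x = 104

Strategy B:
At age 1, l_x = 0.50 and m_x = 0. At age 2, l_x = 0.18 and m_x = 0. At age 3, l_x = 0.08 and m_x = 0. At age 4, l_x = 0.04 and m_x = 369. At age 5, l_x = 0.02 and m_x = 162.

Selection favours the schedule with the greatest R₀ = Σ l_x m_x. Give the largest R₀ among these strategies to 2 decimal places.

Strategy A: R₀ = 0.44×0 + 0.20×0 + 0.10×0 + 0.04×339 + 0.02×104 = 15.6400
Strategy B: R₀ = 0.50×0 + 0.18×0 + 0.08×0 + 0.04×369 + 0.02×162 = 18.0000
Highest R₀: strategy B with 18.0000.

18.00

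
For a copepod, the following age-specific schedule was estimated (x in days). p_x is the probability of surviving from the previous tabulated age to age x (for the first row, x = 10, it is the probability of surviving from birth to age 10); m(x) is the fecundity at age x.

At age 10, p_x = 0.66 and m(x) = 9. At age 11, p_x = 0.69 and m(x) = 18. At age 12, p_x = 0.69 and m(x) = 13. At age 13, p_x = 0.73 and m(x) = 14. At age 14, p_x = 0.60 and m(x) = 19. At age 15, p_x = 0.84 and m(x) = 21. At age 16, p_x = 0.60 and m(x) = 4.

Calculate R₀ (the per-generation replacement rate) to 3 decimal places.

26.754

Survivorship from birth: l_x = p_10·p_11·…·p_x.
  l_10 = 0.66000
  l_11 = 0.45540
  l_12 = 0.31423
  l_13 = 0.22938
  l_14 = 0.13763
  l_15 = 0.11561
  l_16 = 0.06937
R₀ = Σ l_x m(x):
  age 10: 0.66000 × 9 = 5.9400
  age 11: 0.45540 × 18 = 8.1972
  age 12: 0.31423 × 13 = 4.0850
  age 13: 0.22938 × 14 = 3.2113
  age 14: 0.13763 × 19 = 2.6150
  age 15: 0.11561 × 21 = 2.4278
  age 16: 0.06937 × 4 = 0.2775
R₀ = 5.9400 + 8.1972 + 4.0850 + 3.2113 + 2.6150 + 2.4278 + 0.2775 = 26.7538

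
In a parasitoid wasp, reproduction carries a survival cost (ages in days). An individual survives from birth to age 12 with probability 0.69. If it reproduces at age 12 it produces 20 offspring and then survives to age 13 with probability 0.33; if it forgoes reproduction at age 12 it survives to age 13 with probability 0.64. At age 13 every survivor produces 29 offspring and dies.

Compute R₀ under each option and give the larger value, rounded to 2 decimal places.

20.40

breed at age 12: R₀ = 0.69 × (20 + 0.33 × 29) = 0.69 × 29.5700 = 20.4033
delay to age 13: R₀ = 0.69 × (0.64 × 29) = 0.69 × 18.5600 = 12.8064
Higher: breed at age 12 (20.4033).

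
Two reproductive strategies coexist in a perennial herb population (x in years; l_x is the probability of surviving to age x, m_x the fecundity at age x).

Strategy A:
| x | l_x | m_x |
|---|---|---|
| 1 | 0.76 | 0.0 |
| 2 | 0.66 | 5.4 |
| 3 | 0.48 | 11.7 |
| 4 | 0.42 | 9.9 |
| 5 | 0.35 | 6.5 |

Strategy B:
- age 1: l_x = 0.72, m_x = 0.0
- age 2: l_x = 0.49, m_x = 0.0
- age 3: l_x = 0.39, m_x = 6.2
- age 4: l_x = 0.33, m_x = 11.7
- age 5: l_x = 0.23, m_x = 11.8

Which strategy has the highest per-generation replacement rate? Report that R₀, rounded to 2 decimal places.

15.61

Strategy A: R₀ = 0.76×0.0 + 0.66×5.4 + 0.48×11.7 + 0.42×9.9 + 0.35×6.5 = 15.6130
Strategy B: R₀ = 0.72×0.0 + 0.49×0.0 + 0.39×6.2 + 0.33×11.7 + 0.23×11.8 = 8.9930
Highest R₀: strategy A with 15.6130.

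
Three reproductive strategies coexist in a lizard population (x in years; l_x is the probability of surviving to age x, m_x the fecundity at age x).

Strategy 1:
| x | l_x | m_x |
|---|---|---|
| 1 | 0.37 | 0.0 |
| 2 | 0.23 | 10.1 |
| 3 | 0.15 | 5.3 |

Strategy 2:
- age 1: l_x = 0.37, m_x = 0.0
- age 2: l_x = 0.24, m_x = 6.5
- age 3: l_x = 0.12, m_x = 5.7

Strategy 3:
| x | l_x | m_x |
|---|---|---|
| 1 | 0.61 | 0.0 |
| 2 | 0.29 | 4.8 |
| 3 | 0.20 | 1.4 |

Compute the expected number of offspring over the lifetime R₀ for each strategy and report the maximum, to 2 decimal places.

3.12

Strategy 1: R₀ = 0.37×0.0 + 0.23×10.1 + 0.15×5.3 = 3.1180
Strategy 2: R₀ = 0.37×0.0 + 0.24×6.5 + 0.12×5.7 = 2.2440
Strategy 3: R₀ = 0.61×0.0 + 0.29×4.8 + 0.20×1.4 = 1.6720
Highest R₀: strategy 1 with 3.1180.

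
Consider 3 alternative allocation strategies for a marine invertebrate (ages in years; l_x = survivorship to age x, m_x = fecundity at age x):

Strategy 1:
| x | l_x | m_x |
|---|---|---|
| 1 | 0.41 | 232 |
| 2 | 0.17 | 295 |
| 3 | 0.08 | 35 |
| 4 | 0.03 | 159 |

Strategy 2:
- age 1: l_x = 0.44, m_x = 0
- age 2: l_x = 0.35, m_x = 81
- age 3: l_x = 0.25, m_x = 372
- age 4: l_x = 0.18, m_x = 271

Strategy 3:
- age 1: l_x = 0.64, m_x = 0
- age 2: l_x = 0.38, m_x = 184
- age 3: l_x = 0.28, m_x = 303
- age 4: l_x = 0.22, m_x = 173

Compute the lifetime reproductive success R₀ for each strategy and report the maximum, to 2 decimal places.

192.82

Strategy 1: R₀ = 0.41×232 + 0.17×295 + 0.08×35 + 0.03×159 = 152.8400
Strategy 2: R₀ = 0.44×0 + 0.35×81 + 0.25×372 + 0.18×271 = 170.1300
Strategy 3: R₀ = 0.64×0 + 0.38×184 + 0.28×303 + 0.22×173 = 192.8200
Highest R₀: strategy 3 with 192.8200.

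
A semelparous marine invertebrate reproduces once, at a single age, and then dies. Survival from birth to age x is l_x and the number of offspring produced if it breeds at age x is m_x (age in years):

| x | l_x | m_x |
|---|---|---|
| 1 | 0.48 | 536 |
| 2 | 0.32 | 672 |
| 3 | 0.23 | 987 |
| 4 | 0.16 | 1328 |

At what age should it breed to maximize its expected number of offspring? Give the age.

1

Expected offspring if breeding at age x = l_x × m_x:
  age 1: 0.48 × 536 = 257.280
  age 2: 0.32 × 672 = 215.040
  age 3: 0.23 × 987 = 227.010
  age 4: 0.16 × 1328 = 212.480
Maximum at age 1 (257.280).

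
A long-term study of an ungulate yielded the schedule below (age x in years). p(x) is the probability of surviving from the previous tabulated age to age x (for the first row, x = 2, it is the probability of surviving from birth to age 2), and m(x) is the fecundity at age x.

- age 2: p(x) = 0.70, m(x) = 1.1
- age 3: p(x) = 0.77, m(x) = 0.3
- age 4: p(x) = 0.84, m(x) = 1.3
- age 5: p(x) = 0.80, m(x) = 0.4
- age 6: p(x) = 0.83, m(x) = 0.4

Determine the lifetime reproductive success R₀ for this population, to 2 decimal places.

1.79

Survivorship from birth: l_x = p_2·p_3·…·p_x.
  l_2 = 0.70000
  l_3 = 0.53900
  l_4 = 0.45276
  l_5 = 0.36221
  l_6 = 0.30063
R₀ = Σ l_x m(x):
  age 2: 0.70000 × 1.1 = 0.7700
  age 3: 0.53900 × 0.3 = 0.1617
  age 4: 0.45276 × 1.3 = 0.5886
  age 5: 0.36221 × 0.4 = 0.1449
  age 6: 0.30063 × 0.4 = 0.1203
R₀ = 0.7700 + 0.1617 + 0.5886 + 0.1449 + 0.1203 = 1.7854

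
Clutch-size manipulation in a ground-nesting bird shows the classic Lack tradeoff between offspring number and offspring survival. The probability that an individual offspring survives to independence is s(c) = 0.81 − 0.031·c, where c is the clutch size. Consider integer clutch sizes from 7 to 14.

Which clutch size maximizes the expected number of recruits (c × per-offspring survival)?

13

Expected recruits = c × s(c):
  c=7: 7 × 0.593 = 4.151
  c=8: 8 × 0.562 = 4.496
  c=9: 9 × 0.531 = 4.779
  c=10: 10 × 0.500 = 5.000
  c=11: 11 × 0.469 = 5.159
  c=12: 12 × 0.438 = 5.256
  c=13: 13 × 0.407 = 5.291
  c=14: 14 × 0.376 = 5.264
Maximum at c = 13 (5.291 recruits).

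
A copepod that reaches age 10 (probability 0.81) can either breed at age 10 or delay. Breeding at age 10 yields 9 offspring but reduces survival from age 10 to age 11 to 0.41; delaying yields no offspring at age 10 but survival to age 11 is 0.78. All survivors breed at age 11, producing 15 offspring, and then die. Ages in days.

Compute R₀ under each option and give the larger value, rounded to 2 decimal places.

12.27

breed at age 10: R₀ = 0.81 × (9 + 0.41 × 15) = 0.81 × 15.1500 = 12.2715
delay to age 11: R₀ = 0.81 × (0.78 × 15) = 0.81 × 11.7000 = 9.4770
Higher: breed at age 10 (12.2715).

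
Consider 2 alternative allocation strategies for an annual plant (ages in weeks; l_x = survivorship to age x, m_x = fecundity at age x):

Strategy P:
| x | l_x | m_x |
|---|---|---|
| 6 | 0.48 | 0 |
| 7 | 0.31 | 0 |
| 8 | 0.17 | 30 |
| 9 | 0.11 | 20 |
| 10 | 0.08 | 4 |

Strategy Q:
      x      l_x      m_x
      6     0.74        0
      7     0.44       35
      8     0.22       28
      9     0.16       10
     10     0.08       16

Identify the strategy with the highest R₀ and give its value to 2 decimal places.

Strategy P: R₀ = 0.48×0 + 0.31×0 + 0.17×30 + 0.11×20 + 0.08×4 = 7.6200
Strategy Q: R₀ = 0.74×0 + 0.44×35 + 0.22×28 + 0.16×10 + 0.08×16 = 24.4400
Highest R₀: strategy Q with 24.4400.

24.44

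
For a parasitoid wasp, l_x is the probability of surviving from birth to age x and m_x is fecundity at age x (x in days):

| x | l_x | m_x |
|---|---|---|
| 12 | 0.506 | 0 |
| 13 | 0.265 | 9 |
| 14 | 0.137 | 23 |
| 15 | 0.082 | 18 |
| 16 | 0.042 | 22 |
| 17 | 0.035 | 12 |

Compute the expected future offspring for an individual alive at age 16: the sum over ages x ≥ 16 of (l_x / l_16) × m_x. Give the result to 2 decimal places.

32.00

l_16 = 0.042. Conditional survival from age 16 to x is l_x / l_16.
  x=16: (0.042/0.042) × 22 = 22.0000
  x=17: (0.035/0.042) × 12 = 10.0000
Sum = 22.0000 + 10.0000 = 32.0000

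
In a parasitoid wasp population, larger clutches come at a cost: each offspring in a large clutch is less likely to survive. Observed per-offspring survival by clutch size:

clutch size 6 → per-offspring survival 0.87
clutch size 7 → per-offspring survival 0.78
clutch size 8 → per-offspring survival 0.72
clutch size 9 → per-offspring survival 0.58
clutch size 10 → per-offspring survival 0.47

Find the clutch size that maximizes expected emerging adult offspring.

8

Expected emerging adult offspring = c × s(c):
  c=6: 6 × 0.87 = 5.220
  c=7: 7 × 0.78 = 5.460
  c=8: 8 × 0.72 = 5.760
  c=9: 9 × 0.58 = 5.220
  c=10: 10 × 0.47 = 4.700
Maximum at c = 8 (5.760 emerging adult offspring).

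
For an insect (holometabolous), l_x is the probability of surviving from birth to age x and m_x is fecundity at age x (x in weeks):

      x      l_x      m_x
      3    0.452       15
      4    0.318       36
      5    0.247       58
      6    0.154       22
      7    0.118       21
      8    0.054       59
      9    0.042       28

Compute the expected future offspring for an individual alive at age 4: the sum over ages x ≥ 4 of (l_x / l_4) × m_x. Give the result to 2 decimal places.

113.21

l_4 = 0.318. Conditional survival from age 4 to x is l_x / l_4.
  x=4: (0.318/0.318) × 36 = 36.0000
  x=5: (0.247/0.318) × 58 = 45.0503
  x=6: (0.154/0.318) × 22 = 10.6541
  x=7: (0.118/0.318) × 21 = 7.7925
  x=8: (0.054/0.318) × 59 = 10.0189
  x=9: (0.042/0.318) × 28 = 3.6981
Sum = 36.0000 + 45.0503 + 10.6541 + 7.7925 + 10.0189 + 3.6981 = 113.2138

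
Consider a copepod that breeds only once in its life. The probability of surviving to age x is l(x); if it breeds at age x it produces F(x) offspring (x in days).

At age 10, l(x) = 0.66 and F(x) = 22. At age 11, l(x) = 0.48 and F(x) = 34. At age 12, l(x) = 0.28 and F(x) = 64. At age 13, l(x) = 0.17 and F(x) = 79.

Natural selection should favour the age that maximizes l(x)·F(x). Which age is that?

12

Expected offspring if breeding at age x = l(x) × F(x):
  age 10: 0.66 × 22 = 14.520
  age 11: 0.48 × 34 = 16.320
  age 12: 0.28 × 64 = 17.920
  age 13: 0.17 × 79 = 13.430
Maximum at age 12 (17.920).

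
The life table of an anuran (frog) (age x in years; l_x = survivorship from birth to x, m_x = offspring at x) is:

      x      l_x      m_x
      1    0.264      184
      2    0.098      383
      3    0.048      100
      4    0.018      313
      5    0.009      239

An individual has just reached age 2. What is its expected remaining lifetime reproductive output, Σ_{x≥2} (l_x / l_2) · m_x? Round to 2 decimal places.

l_2 = 0.098. Conditional survival from age 2 to x is l_x / l_2.
  x=2: (0.098/0.098) × 383 = 383.0000
  x=3: (0.048/0.098) × 100 = 48.9796
  x=4: (0.018/0.098) × 313 = 57.4898
  x=5: (0.009/0.098) × 239 = 21.9490
Sum = 383.0000 + 48.9796 + 57.4898 + 21.9490 = 511.4184

511.42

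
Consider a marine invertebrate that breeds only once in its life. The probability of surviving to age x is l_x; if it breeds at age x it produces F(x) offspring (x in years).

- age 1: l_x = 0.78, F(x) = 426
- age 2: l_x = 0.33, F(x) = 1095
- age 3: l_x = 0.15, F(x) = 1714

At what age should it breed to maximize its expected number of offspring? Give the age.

Expected offspring if breeding at age x = l_x × F(x):
  age 1: 0.78 × 426 = 332.280
  age 2: 0.33 × 1095 = 361.350
  age 3: 0.15 × 1714 = 257.100
Maximum at age 2 (361.350).

2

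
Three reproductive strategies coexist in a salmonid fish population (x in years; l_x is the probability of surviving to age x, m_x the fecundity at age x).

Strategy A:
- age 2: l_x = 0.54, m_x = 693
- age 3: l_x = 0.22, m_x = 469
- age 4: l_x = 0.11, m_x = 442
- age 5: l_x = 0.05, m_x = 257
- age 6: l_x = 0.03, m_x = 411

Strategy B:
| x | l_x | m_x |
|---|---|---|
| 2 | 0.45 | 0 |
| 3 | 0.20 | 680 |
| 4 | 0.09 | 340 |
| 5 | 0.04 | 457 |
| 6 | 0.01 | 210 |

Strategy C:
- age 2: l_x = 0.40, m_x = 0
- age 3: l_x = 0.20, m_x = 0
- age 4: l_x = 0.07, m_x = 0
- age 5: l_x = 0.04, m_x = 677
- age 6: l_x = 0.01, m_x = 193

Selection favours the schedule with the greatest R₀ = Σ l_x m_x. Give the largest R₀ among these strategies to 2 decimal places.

551.20

Strategy A: R₀ = 0.54×693 + 0.22×469 + 0.11×442 + 0.05×257 + 0.03×411 = 551.2000
Strategy B: R₀ = 0.45×0 + 0.20×680 + 0.09×340 + 0.04×457 + 0.01×210 = 186.9800
Strategy C: R₀ = 0.40×0 + 0.20×0 + 0.07×0 + 0.04×677 + 0.01×193 = 29.0100
Highest R₀: strategy A with 551.2000.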